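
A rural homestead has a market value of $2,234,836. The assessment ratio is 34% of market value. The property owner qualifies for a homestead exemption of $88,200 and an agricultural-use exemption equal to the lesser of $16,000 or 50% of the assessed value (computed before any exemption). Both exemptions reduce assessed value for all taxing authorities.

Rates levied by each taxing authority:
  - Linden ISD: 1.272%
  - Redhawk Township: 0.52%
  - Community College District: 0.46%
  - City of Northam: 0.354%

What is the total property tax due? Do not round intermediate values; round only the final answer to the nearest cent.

$17,086.09

Assessed value = $2,234,836 × 0.34 = $759,844.24
Agricultural-use exemption = min($16,000, 50% × $759,844.24) = min($16,000, $379,922.12) = $16,000 (dollar cap binds)
Taxable value = $759,844.24 − $88,200 − $16,000 = $655,644.24
Linden ISD: $655,644.24 × 0.01272 = $8,339.7947328
Redhawk Township: $655,644.24 × 0.0052 = $3,409.350048
Community College District: $655,644.24 × 0.0046 = $3,015.963504
City of Northam: $655,644.24 × 0.00354 = $2,320.9806096
Total = $17,086.0888944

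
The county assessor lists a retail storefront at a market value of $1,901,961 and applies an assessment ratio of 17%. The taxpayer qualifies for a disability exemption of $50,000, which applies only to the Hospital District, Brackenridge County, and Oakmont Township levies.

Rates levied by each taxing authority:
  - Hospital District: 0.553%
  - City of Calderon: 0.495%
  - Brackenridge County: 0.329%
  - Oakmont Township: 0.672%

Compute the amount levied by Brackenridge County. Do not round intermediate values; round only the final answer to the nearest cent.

Assessed value = $1,901,961 × 0.17 = $323,333.37
Brackenridge County taxable value = $323,333.37 − $50,000 = $273,333.37
Brackenridge County levy = $273,333.37 × 0.00329 = $899.2667873

$899.27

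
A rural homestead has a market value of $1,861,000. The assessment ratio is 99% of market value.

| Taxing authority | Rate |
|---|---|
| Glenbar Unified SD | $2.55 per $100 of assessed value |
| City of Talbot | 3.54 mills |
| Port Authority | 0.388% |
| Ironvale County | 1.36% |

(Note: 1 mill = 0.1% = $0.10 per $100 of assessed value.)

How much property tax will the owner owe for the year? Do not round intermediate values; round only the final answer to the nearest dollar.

$85,708

Assessed value = $1,861,000 × 0.99 = $1,842,390
Glenbar Unified SD: $1,842,390 × 0.0255 = $46,980.945
City of Talbot: $1,842,390 × 0.00354 = $6,522.0606
Port Authority: $1,842,390 × 0.00388 = $7,148.4732
Ironvale County: $1,842,390 × 0.0136 = $25,056.504
Total = $85,707.9828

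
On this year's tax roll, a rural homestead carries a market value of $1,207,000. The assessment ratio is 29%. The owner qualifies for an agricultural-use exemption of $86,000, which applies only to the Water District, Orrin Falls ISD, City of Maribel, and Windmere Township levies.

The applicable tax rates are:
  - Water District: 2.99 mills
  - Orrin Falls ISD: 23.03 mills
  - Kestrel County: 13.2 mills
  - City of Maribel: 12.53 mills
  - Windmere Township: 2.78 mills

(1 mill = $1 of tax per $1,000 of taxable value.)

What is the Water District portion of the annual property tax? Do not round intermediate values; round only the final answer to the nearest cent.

Assessed value = $1,207,000 × 0.29 = $350,030
Water District taxable value = $350,030 − $86,000 = $264,030
Water District levy = $264,030 × 0.00299 = $789.4497

$789.45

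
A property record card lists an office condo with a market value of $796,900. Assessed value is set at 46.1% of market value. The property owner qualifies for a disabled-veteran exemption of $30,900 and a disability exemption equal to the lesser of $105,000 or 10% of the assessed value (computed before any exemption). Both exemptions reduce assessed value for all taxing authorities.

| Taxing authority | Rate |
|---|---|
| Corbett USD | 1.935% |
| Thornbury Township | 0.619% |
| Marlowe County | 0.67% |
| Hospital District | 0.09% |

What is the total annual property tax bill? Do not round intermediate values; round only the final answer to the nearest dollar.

Assessed value = $796,900 × 0.461 = $367,370.9
Disability exemption = min($105,000, 10% × $367,370.9) = min($105,000, $36,737.09) = $36,737.09 (percentage binds)
Taxable value = $367,370.9 − $30,900 − $36,737.09 = $299,733.81
Corbett USD: $299,733.81 × 0.01935 = $5,799.8492235
Thornbury Township: $299,733.81 × 0.00619 = $1,855.3522839
Marlowe County: $299,733.81 × 0.0067 = $2,008.216527
Hospital District: $299,733.81 × 0.0009 = $269.760429
Total = $9,933.1784634

$9,933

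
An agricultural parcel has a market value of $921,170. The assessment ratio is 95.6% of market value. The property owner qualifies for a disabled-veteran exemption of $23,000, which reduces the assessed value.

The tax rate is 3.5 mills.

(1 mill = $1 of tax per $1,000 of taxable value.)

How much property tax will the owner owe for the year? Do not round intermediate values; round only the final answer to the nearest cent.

Assessed value = $921,170 × 0.956 = $880,638.52
Taxable value = $880,638.52 − $23,000 = $857,638.52
Tax = $857,638.52 × 0.0035 = $3,001.73482

$3,001.73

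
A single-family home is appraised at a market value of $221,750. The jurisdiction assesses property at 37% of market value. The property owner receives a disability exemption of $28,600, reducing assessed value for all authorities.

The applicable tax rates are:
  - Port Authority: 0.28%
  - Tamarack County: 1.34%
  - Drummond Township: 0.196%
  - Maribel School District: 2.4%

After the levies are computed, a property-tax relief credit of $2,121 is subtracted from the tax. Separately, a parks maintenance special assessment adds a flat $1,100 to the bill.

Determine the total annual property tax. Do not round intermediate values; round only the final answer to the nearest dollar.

Assessed value = $221,750 × 0.37 = $82,047.5
Taxable value = $82,047.5 − $28,600 = $53,447.5
Port Authority: $53,447.5 × 0.0028 = $149.653
Tamarack County: $53,447.5 × 0.0134 = $716.1965
Drummond Township: $53,447.5 × 0.00196 = $104.7571
Maribel School District: $53,447.5 × 0.024 = $1,282.74
Levies subtotal = $2,253.3466
After credit = $2,253.3466 − $2,121 = $132.3466
Total = $132.3466 + $1,100 = $1,232.3466

$1,232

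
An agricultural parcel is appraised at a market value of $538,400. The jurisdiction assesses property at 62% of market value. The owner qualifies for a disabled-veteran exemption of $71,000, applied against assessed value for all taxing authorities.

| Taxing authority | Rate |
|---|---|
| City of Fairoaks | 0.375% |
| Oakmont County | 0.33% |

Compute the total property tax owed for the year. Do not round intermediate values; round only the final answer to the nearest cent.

Assessed value = $538,400 × 0.62 = $333,808
Taxable value = $333,808 − $71,000 = $262,808
City of Fairoaks: $262,808 × 0.00375 = $985.53
Oakmont County: $262,808 × 0.0033 = $867.2664
Total = $985.53 + $867.2664 = $1,852.7964

$1,852.80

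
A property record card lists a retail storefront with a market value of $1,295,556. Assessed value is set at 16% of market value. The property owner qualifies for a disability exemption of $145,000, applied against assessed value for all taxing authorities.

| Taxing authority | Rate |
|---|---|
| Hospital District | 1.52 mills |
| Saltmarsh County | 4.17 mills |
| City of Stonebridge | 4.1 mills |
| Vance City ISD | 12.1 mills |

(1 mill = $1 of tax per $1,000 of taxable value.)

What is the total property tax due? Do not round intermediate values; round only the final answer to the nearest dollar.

$1,364

Assessed value = $1,295,556 × 0.16 = $207,288.96
Taxable value = $207,288.96 − $145,000 = $62,288.96
Hospital District: $62,288.96 × 0.00152 = $94.6792192
Saltmarsh County: $62,288.96 × 0.00417 = $259.7449632
City of Stonebridge: $62,288.96 × 0.0041 = $255.384736
Vance City ISD: $62,288.96 × 0.0121 = $753.696416
Total = $94.6792192 + $259.7449632 + $255.384736 + $753.696416 = $1,363.5053344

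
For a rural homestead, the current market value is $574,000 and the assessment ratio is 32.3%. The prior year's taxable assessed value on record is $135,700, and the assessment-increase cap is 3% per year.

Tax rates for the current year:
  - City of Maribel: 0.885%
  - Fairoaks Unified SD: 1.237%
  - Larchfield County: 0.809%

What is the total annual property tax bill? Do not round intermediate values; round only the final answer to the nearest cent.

Uncapped assessed value = $574,000 × 0.323 = $185,402
Cap limit = $135,700 × 1.03 = $139,771
Taxable assessed value = min($185,402, $139,771) = $139,771 (cap binds)
City of Maribel: $139,771 × 0.00885 = $1,236.97335
Fairoaks Unified SD: $139,771 × 0.01237 = $1,728.96727
Larchfield County: $139,771 × 0.00809 = $1,130.74739
Total = $4,096.68801

$4,096.69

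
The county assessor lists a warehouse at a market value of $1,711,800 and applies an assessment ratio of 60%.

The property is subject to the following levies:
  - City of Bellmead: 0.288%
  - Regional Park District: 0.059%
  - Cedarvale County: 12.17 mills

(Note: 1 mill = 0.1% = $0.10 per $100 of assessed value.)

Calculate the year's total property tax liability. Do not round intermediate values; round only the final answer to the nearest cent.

$16,063.53

Assessed value = $1,711,800 × 0.6 = $1,027,080
City of Bellmead: $1,027,080 × 0.00288 = $2,957.9904
Regional Park District: $1,027,080 × 0.00059 = $605.9772
Cedarvale County: $1,027,080 × 0.01217 = $12,499.5636
Total = $16,063.5312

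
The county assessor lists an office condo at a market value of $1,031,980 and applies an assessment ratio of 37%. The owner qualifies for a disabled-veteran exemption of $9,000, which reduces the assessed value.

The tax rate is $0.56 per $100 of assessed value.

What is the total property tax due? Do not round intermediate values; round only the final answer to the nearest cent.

$2,087.86

Assessed value = $1,031,980 × 0.37 = $381,832.6
Taxable value = $381,832.6 − $9,000 = $372,832.6
Tax = $372,832.6 × 0.0056 = $2,087.86256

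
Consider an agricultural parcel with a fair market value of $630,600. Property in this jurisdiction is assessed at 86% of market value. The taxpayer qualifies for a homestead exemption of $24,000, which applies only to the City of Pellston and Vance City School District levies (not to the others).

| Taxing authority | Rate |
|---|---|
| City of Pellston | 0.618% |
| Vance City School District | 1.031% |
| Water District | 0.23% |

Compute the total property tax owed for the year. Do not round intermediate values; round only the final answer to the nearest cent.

Assessed value = $630,600 × 0.86 = $542,316
City of Pellston: ($542,316 − $24,000) × 0.00618 = $518,316 × 0.00618 = $3,203.19288
Vance City School District: ($542,316 − $24,000) × 0.01031 = $518,316 × 0.01031 = $5,343.83796
Water District: $542,316 × 0.0023 = $1,247.3268
Total = $9,794.35764

$9,794.36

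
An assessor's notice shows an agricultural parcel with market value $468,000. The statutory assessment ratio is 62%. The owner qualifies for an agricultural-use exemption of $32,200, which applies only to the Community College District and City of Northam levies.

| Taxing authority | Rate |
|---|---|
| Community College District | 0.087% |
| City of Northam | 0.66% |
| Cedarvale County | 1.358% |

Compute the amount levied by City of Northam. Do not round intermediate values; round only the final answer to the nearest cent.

Assessed value = $468,000 × 0.62 = $290,160
City of Northam taxable value = $290,160 − $32,200 = $257,960
City of Northam levy = $257,960 × 0.0066 = $1,702.536

$1,702.54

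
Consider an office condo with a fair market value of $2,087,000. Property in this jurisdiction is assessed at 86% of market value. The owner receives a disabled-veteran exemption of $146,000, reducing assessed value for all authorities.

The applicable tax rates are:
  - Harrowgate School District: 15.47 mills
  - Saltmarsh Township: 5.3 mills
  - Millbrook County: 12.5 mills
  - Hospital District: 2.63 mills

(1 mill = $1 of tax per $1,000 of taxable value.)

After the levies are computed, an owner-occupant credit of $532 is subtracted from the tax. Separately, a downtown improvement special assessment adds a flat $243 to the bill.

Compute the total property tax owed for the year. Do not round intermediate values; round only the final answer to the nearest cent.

Assessed value = $2,087,000 × 0.86 = $1,794,820
Taxable value = $1,794,820 − $146,000 = $1,648,820
Harrowgate School District: $1,648,820 × 0.01547 = $25,507.2454
Saltmarsh Township: $1,648,820 × 0.0053 = $8,738.746
Millbrook County: $1,648,820 × 0.0125 = $20,610.25
Hospital District: $1,648,820 × 0.00263 = $4,336.3966
Levies subtotal = $59,192.638
After credit = $59,192.638 − $532 = $58,660.638
Total = $58,660.638 + $243 = $58,903.638

$58,903.64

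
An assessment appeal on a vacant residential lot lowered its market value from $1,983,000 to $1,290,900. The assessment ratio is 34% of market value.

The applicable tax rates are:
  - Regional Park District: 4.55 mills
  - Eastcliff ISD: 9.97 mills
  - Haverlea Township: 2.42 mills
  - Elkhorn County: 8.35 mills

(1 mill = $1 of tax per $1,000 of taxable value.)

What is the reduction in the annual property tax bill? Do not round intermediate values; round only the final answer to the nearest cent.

$5,951.09

Old assessed value = $1,983,000 × 0.34 = $674,220
New assessed value = $1,290,900 × 0.34 = $438,906
Combined rate = 0.00455 + 0.00997 + 0.00242 + 0.00835 = 0.02529
Old tax = $674,220 × 0.02529 = $17,051.0238
New tax = $438,906 × 0.02529 = $11,099.93274
Reduction = $17,051.0238 − $11,099.93274 = $5,951.09106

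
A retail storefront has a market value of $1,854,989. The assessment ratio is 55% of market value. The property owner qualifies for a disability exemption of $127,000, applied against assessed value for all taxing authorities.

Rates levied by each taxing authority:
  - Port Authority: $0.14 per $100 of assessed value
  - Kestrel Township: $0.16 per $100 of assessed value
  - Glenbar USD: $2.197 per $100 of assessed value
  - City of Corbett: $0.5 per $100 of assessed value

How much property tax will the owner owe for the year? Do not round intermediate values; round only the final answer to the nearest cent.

$26,770.52

Assessed value = $1,854,989 × 0.55 = $1,020,243.95
Taxable value = $1,020,243.95 − $127,000 = $893,243.95
Port Authority: $893,243.95 × 0.0014 = $1,250.54153
Kestrel Township: $893,243.95 × 0.0016 = $1,429.19032
Glenbar USD: $893,243.95 × 0.02197 = $19,624.5695815
City of Corbett: $893,243.95 × 0.005 = $4,466.21975
Total = $1,250.54153 + $1,429.19032 + $19,624.5695815 + $4,466.21975 = $26,770.5211815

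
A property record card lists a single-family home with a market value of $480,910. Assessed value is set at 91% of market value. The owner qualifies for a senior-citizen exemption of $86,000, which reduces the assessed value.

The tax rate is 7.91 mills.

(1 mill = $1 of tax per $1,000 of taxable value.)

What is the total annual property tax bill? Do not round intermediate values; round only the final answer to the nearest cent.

Assessed value = $480,910 × 0.91 = $437,628.1
Taxable value = $437,628.1 − $86,000 = $351,628.1
Tax = $351,628.1 × 0.00791 = $2,781.378271

$2,781.38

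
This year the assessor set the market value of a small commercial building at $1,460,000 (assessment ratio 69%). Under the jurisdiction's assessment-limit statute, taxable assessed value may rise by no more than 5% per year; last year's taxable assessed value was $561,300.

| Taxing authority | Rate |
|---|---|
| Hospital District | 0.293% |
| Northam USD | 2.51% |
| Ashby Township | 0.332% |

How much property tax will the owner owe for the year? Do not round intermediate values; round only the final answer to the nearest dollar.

$18,477

Uncapped assessed value = $1,460,000 × 0.69 = $1,007,400
Cap limit = $561,300 × 1.05 = $589,365
Taxable assessed value = min($1,007,400, $589,365) = $589,365 (cap binds)
Hospital District: $589,365 × 0.00293 = $1,726.83945
Northam USD: $589,365 × 0.0251 = $14,793.0615
Ashby Township: $589,365 × 0.00332 = $1,956.6918
Total = $18,476.59275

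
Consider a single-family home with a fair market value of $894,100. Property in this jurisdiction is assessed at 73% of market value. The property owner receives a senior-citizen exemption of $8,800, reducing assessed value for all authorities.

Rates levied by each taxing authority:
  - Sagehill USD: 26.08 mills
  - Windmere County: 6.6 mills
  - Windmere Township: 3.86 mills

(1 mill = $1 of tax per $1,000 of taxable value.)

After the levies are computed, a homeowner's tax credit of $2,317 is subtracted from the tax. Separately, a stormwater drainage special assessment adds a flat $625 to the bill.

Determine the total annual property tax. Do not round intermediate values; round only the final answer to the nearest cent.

Assessed value = $894,100 × 0.73 = $652,693
Taxable value = $652,693 − $8,800 = $643,893
Sagehill USD: $643,893 × 0.02608 = $16,792.72944
Windmere County: $643,893 × 0.0066 = $4,249.6938
Windmere Township: $643,893 × 0.00386 = $2,485.42698
Levies subtotal = $23,527.85022
After credit = $23,527.85022 − $2,317 = $21,210.85022
Total = $21,210.85022 + $625 = $21,835.85022

$21,835.85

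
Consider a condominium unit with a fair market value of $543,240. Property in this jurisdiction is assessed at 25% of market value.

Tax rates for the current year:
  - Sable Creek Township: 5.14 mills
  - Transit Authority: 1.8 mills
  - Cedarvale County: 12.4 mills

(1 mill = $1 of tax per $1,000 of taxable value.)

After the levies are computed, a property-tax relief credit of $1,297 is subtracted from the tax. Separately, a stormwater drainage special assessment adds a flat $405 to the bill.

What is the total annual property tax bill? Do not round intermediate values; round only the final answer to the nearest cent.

$1,734.57

Assessed value = $543,240 × 0.25 = $135,810
Sable Creek Township: $135,810 × 0.00514 = $698.0634
Transit Authority: $135,810 × 0.0018 = $244.458
Cedarvale County: $135,810 × 0.0124 = $1,684.044
Levies subtotal = $2,626.5654
After credit = $2,626.5654 − $1,297 = $1,329.5654
Total = $1,329.5654 + $405 = $1,734.5654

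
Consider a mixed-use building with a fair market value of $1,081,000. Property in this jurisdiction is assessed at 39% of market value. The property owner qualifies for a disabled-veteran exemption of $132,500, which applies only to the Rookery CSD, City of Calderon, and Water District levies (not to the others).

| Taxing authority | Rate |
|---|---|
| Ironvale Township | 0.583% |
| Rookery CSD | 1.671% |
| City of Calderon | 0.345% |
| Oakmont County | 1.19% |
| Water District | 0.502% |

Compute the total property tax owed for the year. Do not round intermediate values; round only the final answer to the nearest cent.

$14,754.08

Assessed value = $1,081,000 × 0.39 = $421,590
Ironvale Township: $421,590 × 0.00583 = $2,457.8697
Rookery CSD: ($421,590 − $132,500) × 0.01671 = $289,090 × 0.01671 = $4,830.6939
City of Calderon: ($421,590 − $132,500) × 0.00345 = $289,090 × 0.00345 = $997.3605
Oakmont County: $421,590 × 0.0119 = $5,016.921
Water District: ($421,590 − $132,500) × 0.00502 = $289,090 × 0.00502 = $1,451.2318
Total = $14,754.0769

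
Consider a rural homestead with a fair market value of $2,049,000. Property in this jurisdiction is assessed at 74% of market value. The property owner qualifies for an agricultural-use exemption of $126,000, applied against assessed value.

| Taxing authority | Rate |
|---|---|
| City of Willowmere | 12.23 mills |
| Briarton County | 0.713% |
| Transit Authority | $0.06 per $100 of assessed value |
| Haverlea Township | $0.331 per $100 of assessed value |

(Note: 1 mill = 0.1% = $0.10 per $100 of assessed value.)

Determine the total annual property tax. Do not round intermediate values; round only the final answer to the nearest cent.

Assessed value = $2,049,000 × 0.74 = $1,516,260
Taxable value = $1,516,260 − $126,000 = $1,390,260
City of Willowmere: $1,390,260 × 0.01223 = $17,002.8798
Briarton County: $1,390,260 × 0.00713 = $9,912.5538
Transit Authority: $1,390,260 × 0.0006 = $834.156
Haverlea Township: $1,390,260 × 0.00331 = $4,601.7606
Total = $32,351.3502

$32,351.35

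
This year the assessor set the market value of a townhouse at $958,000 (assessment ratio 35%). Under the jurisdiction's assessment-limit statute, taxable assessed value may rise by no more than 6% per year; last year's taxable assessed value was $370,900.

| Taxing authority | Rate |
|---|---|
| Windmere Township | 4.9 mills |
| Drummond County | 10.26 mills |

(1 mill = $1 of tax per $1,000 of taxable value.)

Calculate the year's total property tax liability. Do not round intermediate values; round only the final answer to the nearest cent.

$5,083.15

Uncapped assessed value = $958,000 × 0.35 = $335,300
Cap limit = $370,900 × 1.06 = $393,154
Taxable assessed value = min($335,300, $393,154) = $335,300 (cap does not bind)
Windmere Township: $335,300 × 0.0049 = $1,642.97
Drummond County: $335,300 × 0.01026 = $3,440.178
Total = $5,083.148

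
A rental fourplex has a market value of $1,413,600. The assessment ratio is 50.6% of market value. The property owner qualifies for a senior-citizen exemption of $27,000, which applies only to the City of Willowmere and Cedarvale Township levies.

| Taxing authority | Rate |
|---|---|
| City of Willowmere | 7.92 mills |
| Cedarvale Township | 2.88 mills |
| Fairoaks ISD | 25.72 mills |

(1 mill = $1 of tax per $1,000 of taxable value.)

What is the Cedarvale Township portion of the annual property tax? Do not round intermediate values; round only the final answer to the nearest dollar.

$1,982

Assessed value = $1,413,600 × 0.506 = $715,281.6
Cedarvale Township taxable value = $715,281.6 − $27,000 = $688,281.6
Cedarvale Township levy = $688,281.6 × 0.00288 = $1,982.251008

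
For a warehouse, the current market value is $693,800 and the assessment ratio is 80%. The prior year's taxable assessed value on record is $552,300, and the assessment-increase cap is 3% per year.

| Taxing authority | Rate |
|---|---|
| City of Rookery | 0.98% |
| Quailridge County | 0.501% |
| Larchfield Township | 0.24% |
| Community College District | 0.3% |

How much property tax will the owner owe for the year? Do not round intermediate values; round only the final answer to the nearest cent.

$11,217.36

Uncapped assessed value = $693,800 × 0.8 = $555,040
Cap limit = $552,300 × 1.03 = $568,869
Taxable assessed value = min($555,040, $568,869) = $555,040 (cap does not bind)
City of Rookery: $555,040 × 0.0098 = $5,439.392
Quailridge County: $555,040 × 0.00501 = $2,780.7504
Larchfield Township: $555,040 × 0.0024 = $1,332.096
Community College District: $555,040 × 0.003 = $1,665.12
Total = $11,217.3584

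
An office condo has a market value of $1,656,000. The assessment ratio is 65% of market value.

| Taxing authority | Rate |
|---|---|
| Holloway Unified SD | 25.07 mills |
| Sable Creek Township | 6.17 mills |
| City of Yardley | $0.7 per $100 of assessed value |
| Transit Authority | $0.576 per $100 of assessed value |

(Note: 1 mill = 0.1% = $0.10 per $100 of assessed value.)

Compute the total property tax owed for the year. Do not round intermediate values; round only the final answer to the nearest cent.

$47,361.60

Assessed value = $1,656,000 × 0.65 = $1,076,400
Holloway Unified SD: $1,076,400 × 0.02507 = $26,985.348
Sable Creek Township: $1,076,400 × 0.00617 = $6,641.388
City of Yardley: $1,076,400 × 0.007 = $7,534.8
Transit Authority: $1,076,400 × 0.00576 = $6,200.064
Total = $47,361.6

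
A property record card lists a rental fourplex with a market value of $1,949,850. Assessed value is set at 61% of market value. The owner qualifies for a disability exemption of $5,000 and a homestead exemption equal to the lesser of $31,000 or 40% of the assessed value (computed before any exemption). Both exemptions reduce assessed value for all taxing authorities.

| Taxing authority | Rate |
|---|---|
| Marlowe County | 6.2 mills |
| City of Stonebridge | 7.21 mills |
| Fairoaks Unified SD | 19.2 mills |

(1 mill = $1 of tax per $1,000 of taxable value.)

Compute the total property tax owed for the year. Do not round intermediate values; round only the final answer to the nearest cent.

Assessed value = $1,949,850 × 0.61 = $1,189,408.5
Homestead exemption = min($31,000, 40% × $1,189,408.5) = min($31,000, $475,763.4) = $31,000 (dollar cap binds)
Taxable value = $1,189,408.5 − $5,000 − $31,000 = $1,153,408.5
Marlowe County: $1,153,408.5 × 0.0062 = $7,151.1327
City of Stonebridge: $1,153,408.5 × 0.00721 = $8,316.075285
Fairoaks Unified SD: $1,153,408.5 × 0.0192 = $22,145.4432
Total = $37,612.651185

$37,612.65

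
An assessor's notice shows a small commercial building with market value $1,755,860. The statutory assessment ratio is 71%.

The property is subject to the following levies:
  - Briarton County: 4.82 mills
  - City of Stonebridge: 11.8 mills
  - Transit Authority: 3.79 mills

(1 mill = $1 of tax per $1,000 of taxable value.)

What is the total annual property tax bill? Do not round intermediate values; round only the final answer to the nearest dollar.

$25,444

Assessed value = $1,755,860 × 0.71 = $1,246,660.6
Briarton County: $1,246,660.6 × 0.00482 = $6,008.904092
City of Stonebridge: $1,246,660.6 × 0.0118 = $14,710.59508
Transit Authority: $1,246,660.6 × 0.00379 = $4,724.843674
Total = $6,008.904092 + $14,710.59508 + $4,724.843674 = $25,444.342846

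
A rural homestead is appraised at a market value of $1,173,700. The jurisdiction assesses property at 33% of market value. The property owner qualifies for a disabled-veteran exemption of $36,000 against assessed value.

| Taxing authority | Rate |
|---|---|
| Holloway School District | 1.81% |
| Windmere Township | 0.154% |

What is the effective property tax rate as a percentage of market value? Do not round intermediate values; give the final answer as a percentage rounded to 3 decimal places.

Assessed value = $1,173,700 × 0.33 = $387,321
Taxable value = $387,321 − $36,000 = $351,321
Holloway School District: $351,321 × 0.0181 = $6,358.9101
Windmere Township: $351,321 × 0.00154 = $541.03434
Total tax = $6,899.94444
Effective rate = $6,899.94444 ÷ $1,173,700 = 0.588% of market value

0.588%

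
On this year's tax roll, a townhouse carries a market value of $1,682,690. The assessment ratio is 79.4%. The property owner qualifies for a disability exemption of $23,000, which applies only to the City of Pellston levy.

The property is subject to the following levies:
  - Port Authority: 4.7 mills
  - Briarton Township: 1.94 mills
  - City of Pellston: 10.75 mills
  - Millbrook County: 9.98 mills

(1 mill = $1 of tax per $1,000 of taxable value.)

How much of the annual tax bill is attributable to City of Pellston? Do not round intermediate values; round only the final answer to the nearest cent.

$14,115.35

Assessed value = $1,682,690 × 0.794 = $1,336,055.86
City of Pellston taxable value = $1,336,055.86 − $23,000 = $1,313,055.86
City of Pellston levy = $1,313,055.86 × 0.01075 = $14,115.350495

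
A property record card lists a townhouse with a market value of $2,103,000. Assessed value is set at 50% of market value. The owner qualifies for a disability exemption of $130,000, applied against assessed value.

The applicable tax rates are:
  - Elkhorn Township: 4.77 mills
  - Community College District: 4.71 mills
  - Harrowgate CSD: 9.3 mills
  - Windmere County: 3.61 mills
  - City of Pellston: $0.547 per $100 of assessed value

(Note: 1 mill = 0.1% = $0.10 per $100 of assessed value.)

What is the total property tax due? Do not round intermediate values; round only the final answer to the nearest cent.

$25,672.99

Assessed value = $2,103,000 × 0.5 = $1,051,500
Taxable value = $1,051,500 − $130,000 = $921,500
Elkhorn Township: $921,500 × 0.00477 = $4,395.555
Community College District: $921,500 × 0.00471 = $4,340.265
Harrowgate CSD: $921,500 × 0.0093 = $8,569.95
Windmere County: $921,500 × 0.00361 = $3,326.615
City of Pellston: $921,500 × 0.00547 = $5,040.605
Total = $25,672.99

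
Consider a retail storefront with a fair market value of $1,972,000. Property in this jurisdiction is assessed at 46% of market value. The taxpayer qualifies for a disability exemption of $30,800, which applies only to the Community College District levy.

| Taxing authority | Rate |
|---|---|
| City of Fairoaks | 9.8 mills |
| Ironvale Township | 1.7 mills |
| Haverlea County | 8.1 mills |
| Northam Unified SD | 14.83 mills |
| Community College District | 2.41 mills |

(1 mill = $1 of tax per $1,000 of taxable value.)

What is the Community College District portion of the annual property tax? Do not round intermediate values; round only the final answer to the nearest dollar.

$2,112

Assessed value = $1,972,000 × 0.46 = $907,120
Community College District taxable value = $907,120 − $30,800 = $876,320
Community College District levy = $876,320 × 0.00241 = $2,111.9312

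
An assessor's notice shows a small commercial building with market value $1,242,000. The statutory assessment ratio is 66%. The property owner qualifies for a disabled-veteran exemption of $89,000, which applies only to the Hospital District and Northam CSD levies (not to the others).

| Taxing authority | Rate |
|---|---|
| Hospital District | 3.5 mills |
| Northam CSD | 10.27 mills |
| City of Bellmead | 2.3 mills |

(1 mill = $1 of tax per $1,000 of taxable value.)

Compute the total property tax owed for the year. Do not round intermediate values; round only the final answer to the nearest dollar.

$11,947

Assessed value = $1,242,000 × 0.66 = $819,720
Hospital District: ($819,720 − $89,000) × 0.0035 = $730,720 × 0.0035 = $2,557.52
Northam CSD: ($819,720 − $89,000) × 0.01027 = $730,720 × 0.01027 = $7,504.4944
City of Bellmead: $819,720 × 0.0023 = $1,885.356
Total = $11,947.3704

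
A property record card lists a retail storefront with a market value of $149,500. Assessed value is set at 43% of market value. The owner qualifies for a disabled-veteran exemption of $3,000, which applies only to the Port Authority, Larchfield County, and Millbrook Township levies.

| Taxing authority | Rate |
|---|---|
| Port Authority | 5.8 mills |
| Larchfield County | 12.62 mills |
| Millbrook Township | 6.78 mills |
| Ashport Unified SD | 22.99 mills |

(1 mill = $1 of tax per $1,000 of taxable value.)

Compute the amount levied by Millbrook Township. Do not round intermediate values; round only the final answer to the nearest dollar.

Assessed value = $149,500 × 0.43 = $64,285
Millbrook Township taxable value = $64,285 − $3,000 = $61,285
Millbrook Township levy = $61,285 × 0.00678 = $415.5123

$416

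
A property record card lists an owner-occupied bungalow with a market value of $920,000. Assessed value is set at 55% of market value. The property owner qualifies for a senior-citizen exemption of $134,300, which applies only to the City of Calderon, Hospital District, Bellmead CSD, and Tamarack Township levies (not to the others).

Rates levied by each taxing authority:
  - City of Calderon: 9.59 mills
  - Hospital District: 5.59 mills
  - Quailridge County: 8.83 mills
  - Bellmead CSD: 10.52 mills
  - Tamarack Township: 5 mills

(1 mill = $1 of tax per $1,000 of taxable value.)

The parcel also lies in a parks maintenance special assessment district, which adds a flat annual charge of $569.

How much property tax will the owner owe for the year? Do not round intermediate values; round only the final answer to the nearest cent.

Assessed value = $920,000 × 0.55 = $506,000
City of Calderon: ($506,000 − $134,300) × 0.00959 = $371,700 × 0.00959 = $3,564.603
Hospital District: ($506,000 − $134,300) × 0.00559 = $371,700 × 0.00559 = $2,077.803
Quailridge County: $506,000 × 0.00883 = $4,467.98
Bellmead CSD: ($506,000 − $134,300) × 0.01052 = $371,700 × 0.01052 = $3,910.284
Tamarack Township: ($506,000 − $134,300) × 0.005 = $371,700 × 0.005 = $1,858.5
Levies subtotal = $15,879.17
Total = $15,879.17 + $569 = $16,448.17

$16,448.17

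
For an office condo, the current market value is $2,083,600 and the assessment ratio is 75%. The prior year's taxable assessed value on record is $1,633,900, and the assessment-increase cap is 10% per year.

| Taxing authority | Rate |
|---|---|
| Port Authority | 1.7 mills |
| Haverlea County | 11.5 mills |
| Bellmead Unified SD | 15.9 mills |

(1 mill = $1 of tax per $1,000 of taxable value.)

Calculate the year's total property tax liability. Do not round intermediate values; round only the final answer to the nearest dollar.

Uncapped assessed value = $2,083,600 × 0.75 = $1,562,700
Cap limit = $1,633,900 × 1.1 = $1,797,290
Taxable assessed value = min($1,562,700, $1,797,290) = $1,562,700 (cap does not bind)
Port Authority: $1,562,700 × 0.0017 = $2,656.59
Haverlea County: $1,562,700 × 0.0115 = $17,971.05
Bellmead Unified SD: $1,562,700 × 0.0159 = $24,846.93
Total = $45,474.57

$45,475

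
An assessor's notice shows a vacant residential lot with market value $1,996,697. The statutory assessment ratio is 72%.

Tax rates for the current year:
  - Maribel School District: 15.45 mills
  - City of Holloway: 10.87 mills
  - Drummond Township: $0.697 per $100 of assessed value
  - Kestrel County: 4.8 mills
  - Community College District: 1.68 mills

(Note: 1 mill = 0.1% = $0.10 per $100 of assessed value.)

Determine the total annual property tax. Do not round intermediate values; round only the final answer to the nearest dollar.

Assessed value = $1,996,697 × 0.72 = $1,437,621.84
Maribel School District: $1,437,621.84 × 0.01545 = $22,211.257428
City of Holloway: $1,437,621.84 × 0.01087 = $15,626.9494008
Drummond Township: $1,437,621.84 × 0.00697 = $10,020.2242248
Kestrel County: $1,437,621.84 × 0.0048 = $6,900.584832
Community College District: $1,437,621.84 × 0.00168 = $2,415.2046912
Total = $57,174.2205768

$57,174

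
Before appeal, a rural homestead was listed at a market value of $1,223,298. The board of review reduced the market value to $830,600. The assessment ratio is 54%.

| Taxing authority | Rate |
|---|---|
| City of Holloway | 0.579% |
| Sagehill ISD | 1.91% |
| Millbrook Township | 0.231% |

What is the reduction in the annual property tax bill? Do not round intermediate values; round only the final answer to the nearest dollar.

Old assessed value = $1,223,298 × 0.54 = $660,580.92
New assessed value = $830,600 × 0.54 = $448,524
Combined rate = 0.00579 + 0.0191 + 0.00231 = 0.0272
Old tax = $660,580.92 × 0.0272 = $17,967.801024
New tax = $448,524 × 0.0272 = $12,199.8528
Reduction = $17,967.801024 − $12,199.8528 = $5,767.948224

$5,768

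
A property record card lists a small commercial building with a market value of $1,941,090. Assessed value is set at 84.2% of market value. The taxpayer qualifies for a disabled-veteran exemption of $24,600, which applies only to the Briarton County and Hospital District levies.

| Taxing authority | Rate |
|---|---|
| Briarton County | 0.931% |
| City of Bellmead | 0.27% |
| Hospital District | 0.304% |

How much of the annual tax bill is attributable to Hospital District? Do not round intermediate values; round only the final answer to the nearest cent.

Assessed value = $1,941,090 × 0.842 = $1,634,397.78
Hospital District taxable value = $1,634,397.78 − $24,600 = $1,609,797.78
Hospital District levy = $1,609,797.78 × 0.00304 = $4,893.7852512

$4,893.79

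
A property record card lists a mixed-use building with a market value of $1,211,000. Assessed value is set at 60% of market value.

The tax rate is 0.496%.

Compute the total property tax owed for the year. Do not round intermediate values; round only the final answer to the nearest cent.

Assessed value = $1,211,000 × 0.6 = $726,600
Tax = $726,600 × 0.00496 = $3,603.936

$3,603.94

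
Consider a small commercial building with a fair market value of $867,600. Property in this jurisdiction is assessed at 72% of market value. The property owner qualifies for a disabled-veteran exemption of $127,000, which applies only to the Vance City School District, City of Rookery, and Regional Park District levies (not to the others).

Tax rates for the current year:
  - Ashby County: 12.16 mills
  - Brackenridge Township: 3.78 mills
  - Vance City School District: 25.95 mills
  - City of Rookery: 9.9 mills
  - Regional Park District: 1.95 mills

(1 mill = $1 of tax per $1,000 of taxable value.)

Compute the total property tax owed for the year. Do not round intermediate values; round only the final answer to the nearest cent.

Assessed value = $867,600 × 0.72 = $624,672
Ashby County: $624,672 × 0.01216 = $7,596.01152
Brackenridge Township: $624,672 × 0.00378 = $2,361.26016
Vance City School District: ($624,672 − $127,000) × 0.02595 = $497,672 × 0.02595 = $12,914.5884
City of Rookery: ($624,672 − $127,000) × 0.0099 = $497,672 × 0.0099 = $4,926.9528
Regional Park District: ($624,672 − $127,000) × 0.00195 = $497,672 × 0.00195 = $970.4604
Total = $28,769.27328

$28,769.27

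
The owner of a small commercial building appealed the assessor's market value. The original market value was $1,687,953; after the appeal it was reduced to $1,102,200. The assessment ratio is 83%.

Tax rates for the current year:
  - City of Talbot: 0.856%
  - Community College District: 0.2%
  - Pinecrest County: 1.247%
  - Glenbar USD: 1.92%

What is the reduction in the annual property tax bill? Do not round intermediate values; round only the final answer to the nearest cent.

$20,531.17

Old assessed value = $1,687,953 × 0.83 = $1,401,000.99
New assessed value = $1,102,200 × 0.83 = $914,826
Combined rate = 0.00856 + 0.002 + 0.01247 + 0.0192 = 0.04223
Old tax = $1,401,000.99 × 0.04223 = $59,164.2718077
New tax = $914,826 × 0.04223 = $38,633.10198
Reduction = $59,164.2718077 − $38,633.10198 = $20,531.1698277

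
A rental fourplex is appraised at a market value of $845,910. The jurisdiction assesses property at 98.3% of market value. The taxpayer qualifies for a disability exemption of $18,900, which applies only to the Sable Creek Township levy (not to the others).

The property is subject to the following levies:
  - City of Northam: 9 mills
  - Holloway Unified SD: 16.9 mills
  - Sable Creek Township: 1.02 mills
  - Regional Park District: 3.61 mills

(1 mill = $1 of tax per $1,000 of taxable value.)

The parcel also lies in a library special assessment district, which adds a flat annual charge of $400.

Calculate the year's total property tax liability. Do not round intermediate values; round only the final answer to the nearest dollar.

$25,767

Assessed value = $845,910 × 0.983 = $831,529.53
City of Northam: $831,529.53 × 0.009 = $7,483.76577
Holloway Unified SD: $831,529.53 × 0.0169 = $14,052.849057
Sable Creek Township: ($831,529.53 − $18,900) × 0.00102 = $812,629.53 × 0.00102 = $828.8821206
Regional Park District: $831,529.53 × 0.00361 = $3,001.8216033
Levies subtotal = $25,367.3185509
Total = $25,367.3185509 + $400 = $25,767.3185509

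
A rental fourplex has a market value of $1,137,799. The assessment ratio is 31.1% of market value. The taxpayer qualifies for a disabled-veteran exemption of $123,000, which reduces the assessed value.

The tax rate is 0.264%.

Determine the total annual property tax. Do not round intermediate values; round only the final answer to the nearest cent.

Assessed value = $1,137,799 × 0.311 = $353,855.489
Taxable value = $353,855.489 − $123,000 = $230,855.489
Tax = $230,855.489 × 0.00264 = $609.45849096

$609.46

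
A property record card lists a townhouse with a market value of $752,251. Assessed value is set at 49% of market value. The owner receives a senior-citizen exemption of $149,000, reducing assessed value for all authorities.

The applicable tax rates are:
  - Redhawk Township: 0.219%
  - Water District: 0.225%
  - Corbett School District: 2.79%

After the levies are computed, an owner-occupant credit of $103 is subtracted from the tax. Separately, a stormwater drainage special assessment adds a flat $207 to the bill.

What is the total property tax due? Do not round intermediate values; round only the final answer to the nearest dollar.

Assessed value = $752,251 × 0.49 = $368,602.99
Taxable value = $368,602.99 − $149,000 = $219,602.99
Redhawk Township: $219,602.99 × 0.00219 = $480.9305481
Water District: $219,602.99 × 0.00225 = $494.1067275
Corbett School District: $219,602.99 × 0.0279 = $6,126.923421
Levies subtotal = $7,101.9606966
After credit = $7,101.9606966 − $103 = $6,998.9606966
Total = $6,998.9606966 + $207 = $7,205.9606966

$7,206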